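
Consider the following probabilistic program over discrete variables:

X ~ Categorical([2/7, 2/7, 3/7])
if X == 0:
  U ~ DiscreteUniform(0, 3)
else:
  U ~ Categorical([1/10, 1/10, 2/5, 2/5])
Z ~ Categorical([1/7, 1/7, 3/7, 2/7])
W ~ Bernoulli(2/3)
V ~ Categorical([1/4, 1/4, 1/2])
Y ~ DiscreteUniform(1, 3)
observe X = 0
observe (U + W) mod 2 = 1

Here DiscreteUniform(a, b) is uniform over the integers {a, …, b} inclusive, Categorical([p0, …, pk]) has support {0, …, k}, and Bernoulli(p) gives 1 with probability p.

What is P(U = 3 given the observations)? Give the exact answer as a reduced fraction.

Enumerate traces; 144 have nonzero weight after conditioning:
  (X=0, U=0, Z=0, W=1, V=0, Y=1) weight 1/1764
  (X=0, U=0, Z=0, W=1, V=0, Y=2) weight 1/1764
  (X=0, U=0, Z=0, W=1, V=0, Y=3) weight 1/1764
  (X=0, U=0, Z=0, W=1, V=1, Y=1) weight 1/1764
  (X=0, U=0, Z=0, W=1, V=1, Y=2) weight 1/1764
  (X=0, U=0, Z=0, W=1, V=1, Y=3) weight 1/1764
  (X=0, U=0, Z=0, W=1, V=2, Y=1) weight 1/882
  (X=0, U=0, Z=0, W=1, V=2, Y=2) weight 1/882
  (X=0, U=1, Z=0, W=0, V=0, Y=1) weight 1/3528
  (X=0, U=2, Z=0, W=1, V=0, Y=1) weight 1/1764
  … 134 more
Group by U:
  weight(U=0) = 1/21
  weight(U=1) = 1/42
  weight(U=2) = 1/21
  weight(U=3) = 1/42
Total weight = 1/21 + 1/42 + 1/21 + 1/42 = 1/7
P(U=0 | obs) = 1/21 / 1/7 = 1/3
P(U=1 | obs) = 1/42 / 1/7 = 1/6
P(U=2 | obs) = 1/21 / 1/7 = 1/3
P(U=3 | obs) = 1/42 / 1/7 = 1/6

P(U = 3 | obs) = 1/6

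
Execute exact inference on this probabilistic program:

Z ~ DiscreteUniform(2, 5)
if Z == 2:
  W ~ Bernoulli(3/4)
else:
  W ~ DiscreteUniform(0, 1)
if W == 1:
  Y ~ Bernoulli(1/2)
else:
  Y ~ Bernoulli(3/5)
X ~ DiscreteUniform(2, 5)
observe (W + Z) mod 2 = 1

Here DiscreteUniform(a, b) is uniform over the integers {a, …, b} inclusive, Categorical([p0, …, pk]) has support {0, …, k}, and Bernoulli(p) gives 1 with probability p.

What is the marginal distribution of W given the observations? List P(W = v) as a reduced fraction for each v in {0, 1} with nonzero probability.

Enumerate traces; 32 have nonzero weight after conditioning:
  (Z=2, W=1, Y=0, X=2) weight 3/128
  (Z=2, W=1, Y=0, X=3) weight 3/128
  (Z=2, W=1, Y=0, X=4) weight 3/128
  (Z=2, W=1, Y=0, X=5) weight 3/128
  (Z=2, W=1, Y=1, X=2) weight 3/128
  (Z=2, W=1, Y=1, X=3) weight 3/128
  (Z=2, W=1, Y=1, X=4) weight 3/128
  (Z=2, W=1, Y=1, X=5) weight 3/128
  (Z=3, W=0, Y=0, X=2) weight 1/80
  … 23 more
Group by W:
  weight(W=0) = 1/4
  weight(W=1) = 5/16
Total weight = 1/4 + 5/16 = 9/16
P(W=0 | obs) = 1/4 / 9/16 = 4/9
P(W=1 | obs) = 5/16 / 9/16 = 5/9

P(W=0) = 4/9, P(W=1) = 5/9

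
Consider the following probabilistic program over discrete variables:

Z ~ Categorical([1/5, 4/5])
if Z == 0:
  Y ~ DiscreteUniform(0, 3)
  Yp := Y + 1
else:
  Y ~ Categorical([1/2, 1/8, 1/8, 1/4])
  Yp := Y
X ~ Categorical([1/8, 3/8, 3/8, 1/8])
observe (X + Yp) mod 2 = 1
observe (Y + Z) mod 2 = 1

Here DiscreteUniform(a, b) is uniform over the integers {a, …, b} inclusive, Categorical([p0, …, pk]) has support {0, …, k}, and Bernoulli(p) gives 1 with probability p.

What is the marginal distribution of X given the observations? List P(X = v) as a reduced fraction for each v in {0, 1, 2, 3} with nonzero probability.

Enumerate traces; 8 have nonzero weight after conditioning:
  (Z=0, Y=1, X=1) weight 3/160
  (Z=0, Y=1, X=3) weight 1/160
  (Z=0, Y=3, X=1) weight 3/160
  (Z=0, Y=3, X=3) weight 1/160
  (Z=1, Y=0, X=1) weight 3/20
  (Z=1, Y=0, X=3) weight 1/20
  (Z=1, Y=2, X=1) weight 3/80
  (Z=1, Y=2, X=3) weight 1/80
Group by X:
  weight(X=1) = 9/40
  weight(X=3) = 3/40
Total weight = 9/40 + 3/40 = 3/10
P(X=1 | obs) = 9/40 / 3/10 = 3/4
P(X=3 | obs) = 3/40 / 3/10 = 1/4

P(X=1) = 3/4, P(X=3) = 1/4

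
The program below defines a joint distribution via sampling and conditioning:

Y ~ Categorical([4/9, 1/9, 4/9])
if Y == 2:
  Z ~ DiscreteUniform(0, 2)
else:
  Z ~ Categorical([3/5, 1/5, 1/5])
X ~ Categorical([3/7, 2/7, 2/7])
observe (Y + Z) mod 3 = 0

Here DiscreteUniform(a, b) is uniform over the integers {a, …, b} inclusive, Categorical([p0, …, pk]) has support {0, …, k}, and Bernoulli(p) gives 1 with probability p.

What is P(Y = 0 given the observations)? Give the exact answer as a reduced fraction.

Enumerate traces; 9 have nonzero weight after conditioning:
  (Y=0, Z=0, X=0) weight 4/35
  (Y=0, Z=0, X=1) weight 8/105
  (Y=0, Z=0, X=2) weight 8/105
  (Y=1, Z=2, X=0) weight 1/105
  (Y=1, Z=2, X=1) weight 2/315
  (Y=1, Z=2, X=2) weight 2/315
  (Y=2, Z=1, X=0) weight 4/63
  (Y=2, Z=1, X=1) weight 8/189
  … 1 more
Group by Y:
  weight(Y=0) = 4/15
  weight(Y=1) = 1/45
  weight(Y=2) = 4/27
Total weight = 4/15 + 1/45 + 4/27 = 59/135
P(Y=0 | obs) = 4/15 / 59/135 = 36/59
P(Y=1 | obs) = 1/45 / 59/135 = 3/59
P(Y=2 | obs) = 4/27 / 59/135 = 20/59

P(Y = 0 | obs) = 36/59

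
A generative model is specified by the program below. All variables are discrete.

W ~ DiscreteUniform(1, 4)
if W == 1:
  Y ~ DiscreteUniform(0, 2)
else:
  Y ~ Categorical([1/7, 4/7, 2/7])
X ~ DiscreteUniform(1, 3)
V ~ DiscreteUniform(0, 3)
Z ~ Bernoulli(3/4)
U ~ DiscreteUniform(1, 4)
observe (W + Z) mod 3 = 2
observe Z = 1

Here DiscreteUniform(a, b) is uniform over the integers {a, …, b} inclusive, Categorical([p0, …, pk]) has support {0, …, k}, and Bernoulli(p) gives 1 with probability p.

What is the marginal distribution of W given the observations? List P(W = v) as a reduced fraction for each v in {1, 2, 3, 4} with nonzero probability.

P(W=1) = 1/2, P(W=4) = 1/2

Enumerate traces; 288 have nonzero weight after conditioning:
  (W=1, Y=0, X=1, V=0, Z=1, U=1) weight 1/768
  (W=1, Y=0, X=1, V=0, Z=1, U=2) weight 1/768
  (W=1, Y=0, X=1, V=0, Z=1, U=3) weight 1/768
  (W=1, Y=0, X=1, V=0, Z=1, U=4) weight 1/768
  (W=1, Y=0, X=1, V=1, Z=1, U=1) weight 1/768
  (W=1, Y=0, X=1, V=1, Z=1, U=2) weight 1/768
  (W=1, Y=0, X=1, V=1, Z=1, U=3) weight 1/768
  (W=1, Y=0, X=1, V=1, Z=1, U=4) weight 1/768
  (W=4, Y=0, X=1, V=0, Z=1, U=1) weight 1/1792
  … 279 more
Group by W:
  weight(W=1) = 3/16
  weight(W=4) = 3/16
Total weight = 3/16 + 3/16 = 3/8
P(W=1 | obs) = 3/16 / 3/8 = 1/2
P(W=4 | obs) = 3/16 / 3/8 = 1/2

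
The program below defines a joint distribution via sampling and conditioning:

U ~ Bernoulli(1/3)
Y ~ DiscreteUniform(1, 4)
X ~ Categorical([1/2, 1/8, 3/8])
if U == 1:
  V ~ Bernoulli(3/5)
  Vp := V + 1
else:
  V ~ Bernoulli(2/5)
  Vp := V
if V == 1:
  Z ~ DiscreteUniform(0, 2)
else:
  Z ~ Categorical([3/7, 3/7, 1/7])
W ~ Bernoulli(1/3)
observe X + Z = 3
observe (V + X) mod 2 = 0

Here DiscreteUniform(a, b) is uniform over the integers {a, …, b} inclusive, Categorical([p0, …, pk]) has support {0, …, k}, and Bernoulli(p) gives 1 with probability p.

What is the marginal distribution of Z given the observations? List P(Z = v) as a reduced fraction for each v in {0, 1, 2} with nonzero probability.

Enumerate traces; 32 have nonzero weight after conditioning:
  (U=0, Y=1, X=1, V=1, Z=2, W=0) weight 1/540
  (U=0, Y=1, X=1, V=1, Z=2, W=1) weight 1/1080
  (U=0, Y=1, X=2, V=0, Z=1, W=0) weight 3/280
  (U=0, Y=1, X=2, V=0, Z=1, W=1) weight 3/560
  (U=0, Y=2, X=1, V=1, Z=2, W=0) weight 1/540
  (U=0, Y=2, X=1, V=1, Z=2, W=1) weight 1/1080
  (U=0, Y=2, X=2, V=0, Z=1, W=0) weight 3/280
  (U=0, Y=2, X=2, V=0, Z=1, W=1) weight 3/560
  … 24 more
Group by Z:
  weight(Z=1) = 3/35
  weight(Z=2) = 7/360
Total weight = 3/35 + 7/360 = 53/504
P(Z=1 | obs) = 3/35 / 53/504 = 216/265
P(Z=2 | obs) = 7/360 / 53/504 = 49/265

P(Z=1) = 216/265, P(Z=2) = 49/265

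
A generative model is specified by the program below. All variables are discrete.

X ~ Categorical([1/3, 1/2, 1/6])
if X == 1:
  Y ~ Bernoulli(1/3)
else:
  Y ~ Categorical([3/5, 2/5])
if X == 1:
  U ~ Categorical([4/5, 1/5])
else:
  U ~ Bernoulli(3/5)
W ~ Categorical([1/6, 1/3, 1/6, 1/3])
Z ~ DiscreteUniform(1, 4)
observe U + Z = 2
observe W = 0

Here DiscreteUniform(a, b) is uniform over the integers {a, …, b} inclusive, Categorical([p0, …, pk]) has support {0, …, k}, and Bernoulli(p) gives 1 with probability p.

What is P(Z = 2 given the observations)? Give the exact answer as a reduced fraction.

Enumerate traces; 12 have nonzero weight after conditioning:
  (X=0, Y=0, U=0, W=0, Z=2) weight 1/300
  (X=0, Y=0, U=1, W=0, Z=1) weight 1/200
  (X=0, Y=1, U=0, W=0, Z=2) weight 1/450
  (X=0, Y=1, U=1, W=0, Z=1) weight 1/300
  (X=1, Y=0, U=0, W=0, Z=2) weight 1/90
  (X=1, Y=0, U=1, W=0, Z=1) weight 1/360
  (X=1, Y=1, U=0, W=0, Z=2) weight 1/180
  (X=1, Y=1, U=1, W=0, Z=1) weight 1/720
  … 4 more
Group by Z:
  weight(Z=1) = 1/60
  weight(Z=2) = 1/40
Total weight = 1/60 + 1/40 = 1/24
P(Z=1 | obs) = 1/60 / 1/24 = 2/5
P(Z=2 | obs) = 1/40 / 1/24 = 3/5

P(Z = 2 | obs) = 3/5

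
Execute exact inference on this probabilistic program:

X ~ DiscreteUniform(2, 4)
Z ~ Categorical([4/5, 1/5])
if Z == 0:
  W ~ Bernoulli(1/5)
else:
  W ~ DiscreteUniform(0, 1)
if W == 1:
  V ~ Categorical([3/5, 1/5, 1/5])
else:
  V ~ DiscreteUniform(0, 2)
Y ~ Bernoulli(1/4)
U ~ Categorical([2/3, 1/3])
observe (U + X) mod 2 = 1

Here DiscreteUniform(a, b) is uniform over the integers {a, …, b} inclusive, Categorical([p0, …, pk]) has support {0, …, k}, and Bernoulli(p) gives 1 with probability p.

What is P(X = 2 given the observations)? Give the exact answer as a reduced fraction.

Enumerate traces; 72 have nonzero weight after conditioning:
  (X=2, Z=0, W=0, V=0, Y=0, U=1) weight 4/225
  (X=2, Z=0, W=0, V=0, Y=1, U=1) weight 4/675
  (X=2, Z=0, W=0, V=1, Y=0, U=1) weight 4/225
  (X=2, Z=0, W=0, V=1, Y=1, U=1) weight 4/675
  (X=2, Z=0, W=0, V=2, Y=0, U=1) weight 4/225
  (X=2, Z=0, W=0, V=2, Y=1, U=1) weight 4/675
  (X=2, Z=0, W=1, V=0, Y=0, U=1) weight 1/125
  (X=2, Z=0, W=1, V=0, Y=1, U=1) weight 1/375
  (X=3, Z=0, W=0, V=0, Y=0, U=0) weight 8/225
  (X=4, Z=0, W=0, V=0, Y=0, U=1) weight 4/225
  … 62 more
Group by X:
  weight(X=2) = 1/9
  weight(X=3) = 2/9
  weight(X=4) = 1/9
Total weight = 1/9 + 2/9 + 1/9 = 4/9
P(X=2 | obs) = 1/9 / 4/9 = 1/4
P(X=3 | obs) = 2/9 / 4/9 = 1/2
P(X=4 | obs) = 1/9 / 4/9 = 1/4

P(X = 2 | obs) = 1/4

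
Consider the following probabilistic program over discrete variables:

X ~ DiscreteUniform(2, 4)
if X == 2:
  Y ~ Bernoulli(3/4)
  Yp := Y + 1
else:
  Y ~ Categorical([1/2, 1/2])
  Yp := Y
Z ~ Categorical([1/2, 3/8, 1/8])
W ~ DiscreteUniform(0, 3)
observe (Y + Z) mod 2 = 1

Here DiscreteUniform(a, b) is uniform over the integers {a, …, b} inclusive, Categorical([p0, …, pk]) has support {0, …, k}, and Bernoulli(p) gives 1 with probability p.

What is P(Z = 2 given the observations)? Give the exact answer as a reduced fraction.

Enumerate traces; 36 have nonzero weight after conditioning:
  (X=2, Y=0, Z=1, W=0) weight 1/128
  (X=2, Y=0, Z=1, W=1) weight 1/128
  (X=2, Y=0, Z=1, W=2) weight 1/128
  (X=2, Y=0, Z=1, W=3) weight 1/128
  (X=2, Y=1, Z=0, W=0) weight 1/32
  (X=2, Y=1, Z=0, W=1) weight 1/32
  (X=2, Y=1, Z=0, W=2) weight 1/32
  (X=2, Y=1, Z=0, W=3) weight 1/32
  (X=2, Y=1, Z=2, W=0) weight 1/128
  … 27 more
Group by Z:
  weight(Z=0) = 7/24
  weight(Z=1) = 5/32
  weight(Z=2) = 7/96
Total weight = 7/24 + 5/32 + 7/96 = 25/48
P(Z=0 | obs) = 7/24 / 25/48 = 14/25
P(Z=1 | obs) = 5/32 / 25/48 = 3/10
P(Z=2 | obs) = 7/96 / 25/48 = 7/50

P(Z = 2 | obs) = 7/50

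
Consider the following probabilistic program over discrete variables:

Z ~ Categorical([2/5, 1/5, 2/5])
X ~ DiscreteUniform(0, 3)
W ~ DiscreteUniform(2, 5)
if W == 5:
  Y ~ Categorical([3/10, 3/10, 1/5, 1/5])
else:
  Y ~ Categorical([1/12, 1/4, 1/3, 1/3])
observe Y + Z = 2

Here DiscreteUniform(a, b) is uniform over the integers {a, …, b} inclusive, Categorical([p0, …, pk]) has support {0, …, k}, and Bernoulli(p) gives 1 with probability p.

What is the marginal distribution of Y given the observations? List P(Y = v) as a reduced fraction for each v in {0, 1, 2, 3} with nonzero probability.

Enumerate traces; 48 have nonzero weight after conditioning:
  (Z=0, X=0, W=2, Y=2) weight 1/120
  (Z=0, X=0, W=3, Y=2) weight 1/120
  (Z=0, X=0, W=4, Y=2) weight 1/120
  (Z=0, X=0, W=5, Y=2) weight 1/200
  (Z=0, X=1, W=2, Y=2) weight 1/120
  (Z=0, X=1, W=3, Y=2) weight 1/120
  (Z=0, X=1, W=4, Y=2) weight 1/120
  (Z=0, X=1, W=5, Y=2) weight 1/200
  (Z=1, X=0, W=2, Y=1) weight 1/320
  (Z=2, X=0, W=2, Y=0) weight 1/480
  … 38 more
Group by Y:
  weight(Y=0) = 11/200
  weight(Y=1) = 21/400
  weight(Y=2) = 3/25
Total weight = 11/200 + 21/400 + 3/25 = 91/400
P(Y=0 | obs) = 11/200 / 91/400 = 22/91
P(Y=1 | obs) = 21/400 / 91/400 = 3/13
P(Y=2 | obs) = 3/25 / 91/400 = 48/91

P(Y=0) = 22/91, P(Y=1) = 3/13, P(Y=2) = 48/91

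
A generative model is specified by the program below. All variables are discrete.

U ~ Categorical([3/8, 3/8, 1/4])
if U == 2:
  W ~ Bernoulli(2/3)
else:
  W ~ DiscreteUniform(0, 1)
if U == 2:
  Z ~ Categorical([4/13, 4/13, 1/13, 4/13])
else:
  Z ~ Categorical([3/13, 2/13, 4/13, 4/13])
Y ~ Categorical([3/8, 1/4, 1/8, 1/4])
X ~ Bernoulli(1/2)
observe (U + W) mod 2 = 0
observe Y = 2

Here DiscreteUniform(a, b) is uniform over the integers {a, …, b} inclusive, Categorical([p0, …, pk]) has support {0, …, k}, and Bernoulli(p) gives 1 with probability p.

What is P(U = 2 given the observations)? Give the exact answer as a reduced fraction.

P(U = 2 | obs) = 2/11

Enumerate traces; 24 have nonzero weight after conditioning:
  (U=0, W=0, Z=0, Y=2, X=0) weight 9/3328
  (U=0, W=0, Z=0, Y=2, X=1) weight 9/3328
  (U=0, W=0, Z=1, Y=2, X=0) weight 3/1664
  (U=0, W=0, Z=1, Y=2, X=1) weight 3/1664
  (U=0, W=0, Z=2, Y=2, X=0) weight 3/832
  (U=0, W=0, Z=2, Y=2, X=1) weight 3/832
  (U=0, W=0, Z=3, Y=2, X=0) weight 3/832
  (U=0, W=0, Z=3, Y=2, X=1) weight 3/832
  (U=1, W=1, Z=0, Y=2, X=0) weight 9/3328
  (U=2, W=0, Z=0, Y=2, X=0) weight 1/624
  … 14 more
Group by U:
  weight(U=0) = 3/128
  weight(U=1) = 3/128
  weight(U=2) = 1/96
Total weight = 3/128 + 3/128 + 1/96 = 11/192
P(U=0 | obs) = 3/128 / 11/192 = 9/22
P(U=1 | obs) = 3/128 / 11/192 = 9/22
P(U=2 | obs) = 1/96 / 11/192 = 2/11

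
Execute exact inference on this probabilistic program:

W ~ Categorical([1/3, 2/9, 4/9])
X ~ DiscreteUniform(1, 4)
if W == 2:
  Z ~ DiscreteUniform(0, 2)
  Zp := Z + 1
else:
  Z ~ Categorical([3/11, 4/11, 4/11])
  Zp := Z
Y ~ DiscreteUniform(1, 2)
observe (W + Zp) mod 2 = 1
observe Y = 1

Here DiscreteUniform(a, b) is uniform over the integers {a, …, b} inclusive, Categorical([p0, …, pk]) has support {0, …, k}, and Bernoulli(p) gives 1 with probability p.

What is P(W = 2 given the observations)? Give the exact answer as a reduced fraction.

P(W = 2 | obs) = 44/83

Enumerate traces; 20 have nonzero weight after conditioning:
  (W=0, X=1, Z=1, Y=1) weight 1/66
  (W=0, X=2, Z=1, Y=1) weight 1/66
  (W=0, X=3, Z=1, Y=1) weight 1/66
  (W=0, X=4, Z=1, Y=1) weight 1/66
  (W=1, X=1, Z=0, Y=1) weight 1/132
  (W=1, X=1, Z=2, Y=1) weight 1/99
  (W=1, X=2, Z=0, Y=1) weight 1/132
  (W=1, X=2, Z=2, Y=1) weight 1/99
  (W=2, X=1, Z=0, Y=1) weight 1/54
  … 11 more
Group by W:
  weight(W=0) = 2/33
  weight(W=1) = 7/99
  weight(W=2) = 4/27
Total weight = 2/33 + 7/99 + 4/27 = 83/297
P(W=0 | obs) = 2/33 / 83/297 = 18/83
P(W=1 | obs) = 7/99 / 83/297 = 21/83
P(W=2 | obs) = 4/27 / 83/297 = 44/83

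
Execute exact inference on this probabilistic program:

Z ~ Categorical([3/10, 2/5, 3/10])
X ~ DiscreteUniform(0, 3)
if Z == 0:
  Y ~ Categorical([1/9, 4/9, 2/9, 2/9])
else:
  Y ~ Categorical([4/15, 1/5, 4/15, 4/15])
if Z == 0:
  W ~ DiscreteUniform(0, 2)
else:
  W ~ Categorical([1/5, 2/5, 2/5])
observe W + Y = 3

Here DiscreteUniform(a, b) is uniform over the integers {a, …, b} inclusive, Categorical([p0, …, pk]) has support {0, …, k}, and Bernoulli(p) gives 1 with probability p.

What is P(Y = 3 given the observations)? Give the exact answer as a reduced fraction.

P(Y = 3 | obs) = 67/289

Enumerate traces; 36 have nonzero weight after conditioning:
  (Z=0, X=0, Y=1, W=2) weight 1/90
  (Z=0, X=0, Y=2, W=1) weight 1/180
  (Z=0, X=0, Y=3, W=0) weight 1/180
  (Z=0, X=1, Y=1, W=2) weight 1/90
  (Z=0, X=1, Y=2, W=1) weight 1/180
  (Z=0, X=1, Y=3, W=0) weight 1/180
  (Z=0, X=2, Y=1, W=2) weight 1/90
  (Z=0, X=2, Y=2, W=1) weight 1/180
  … 28 more
Group by Y:
  weight(Y=1) = 113/1125
  weight(Y=2) = 109/1125
  weight(Y=3) = 67/1125
Total weight = 113/1125 + 109/1125 + 67/1125 = 289/1125
P(Y=1 | obs) = 113/1125 / 289/1125 = 113/289
P(Y=2 | obs) = 109/1125 / 289/1125 = 109/289
P(Y=3 | obs) = 67/1125 / 289/1125 = 67/289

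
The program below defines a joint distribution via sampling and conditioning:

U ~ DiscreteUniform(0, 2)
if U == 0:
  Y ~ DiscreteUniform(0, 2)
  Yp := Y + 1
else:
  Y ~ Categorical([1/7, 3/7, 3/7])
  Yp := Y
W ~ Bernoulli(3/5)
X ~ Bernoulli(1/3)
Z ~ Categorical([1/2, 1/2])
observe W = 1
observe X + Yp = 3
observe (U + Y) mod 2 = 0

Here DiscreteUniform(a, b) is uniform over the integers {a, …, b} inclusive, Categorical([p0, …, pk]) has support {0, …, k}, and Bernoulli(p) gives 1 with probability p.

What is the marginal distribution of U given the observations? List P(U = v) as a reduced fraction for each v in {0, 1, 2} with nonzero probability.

P(U=0) = 14/23, P(U=2) = 9/23

Enumerate traces; 4 have nonzero weight after conditioning:
  (U=0, Y=2, W=1, X=0, Z=0) weight 1/45
  (U=0, Y=2, W=1, X=0, Z=1) weight 1/45
  (U=2, Y=2, W=1, X=1, Z=0) weight 1/70
  (U=2, Y=2, W=1, X=1, Z=1) weight 1/70
Group by U:
  weight(U=0) = 2/45
  weight(U=2) = 1/35
Total weight = 2/45 + 1/35 = 23/315
P(U=0 | obs) = 2/45 / 23/315 = 14/23
P(U=2 | obs) = 1/35 / 23/315 = 9/23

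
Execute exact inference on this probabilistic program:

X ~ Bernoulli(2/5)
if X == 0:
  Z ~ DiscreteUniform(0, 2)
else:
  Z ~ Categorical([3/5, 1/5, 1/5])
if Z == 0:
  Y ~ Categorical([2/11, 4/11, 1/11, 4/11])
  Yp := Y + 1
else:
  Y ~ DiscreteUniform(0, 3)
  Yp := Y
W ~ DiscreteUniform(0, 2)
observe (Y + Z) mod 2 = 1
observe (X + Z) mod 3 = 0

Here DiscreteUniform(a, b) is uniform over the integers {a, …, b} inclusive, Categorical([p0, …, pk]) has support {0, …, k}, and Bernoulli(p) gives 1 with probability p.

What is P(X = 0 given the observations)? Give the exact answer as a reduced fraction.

Enumerate traces; 12 have nonzero weight after conditioning:
  (X=0, Z=0, Y=1, W=0) weight 4/165
  (X=0, Z=0, Y=1, W=1) weight 4/165
  (X=0, Z=0, Y=1, W=2) weight 4/165
  (X=0, Z=0, Y=3, W=0) weight 4/165
  (X=0, Z=0, Y=3, W=1) weight 4/165
  (X=0, Z=0, Y=3, W=2) weight 4/165
  (X=1, Z=2, Y=1, W=0) weight 1/150
  (X=1, Z=2, Y=1, W=1) weight 1/150
  … 4 more
Group by X:
  weight(X=0) = 8/55
  weight(X=1) = 1/25
Total weight = 8/55 + 1/25 = 51/275
P(X=0 | obs) = 8/55 / 51/275 = 40/51
P(X=1 | obs) = 1/25 / 51/275 = 11/51

P(X = 0 | obs) = 40/51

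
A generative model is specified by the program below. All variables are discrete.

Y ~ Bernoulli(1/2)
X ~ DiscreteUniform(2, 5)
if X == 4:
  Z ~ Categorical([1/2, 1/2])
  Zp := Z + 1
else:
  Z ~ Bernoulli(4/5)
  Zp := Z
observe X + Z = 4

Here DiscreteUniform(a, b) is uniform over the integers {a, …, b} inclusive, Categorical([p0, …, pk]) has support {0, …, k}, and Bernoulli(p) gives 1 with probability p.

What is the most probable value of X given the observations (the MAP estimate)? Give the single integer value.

argmax_v P(X = v | obs) = 3

Enumerate traces; 4 have nonzero weight after conditioning:
  (Y=0, X=3, Z=1) weight 1/10
  (Y=0, X=4, Z=0) weight 1/16
  (Y=1, X=3, Z=1) weight 1/10
  (Y=1, X=4, Z=0) weight 1/16
Group by X:
  weight(X=3) = 1/5
  weight(X=4) = 1/8
Total weight = 1/5 + 1/8 = 13/40
P(X=3 | obs) = 1/5 / 13/40 = 8/13
P(X=4 | obs) = 1/8 / 13/40 = 5/13
argmax = 3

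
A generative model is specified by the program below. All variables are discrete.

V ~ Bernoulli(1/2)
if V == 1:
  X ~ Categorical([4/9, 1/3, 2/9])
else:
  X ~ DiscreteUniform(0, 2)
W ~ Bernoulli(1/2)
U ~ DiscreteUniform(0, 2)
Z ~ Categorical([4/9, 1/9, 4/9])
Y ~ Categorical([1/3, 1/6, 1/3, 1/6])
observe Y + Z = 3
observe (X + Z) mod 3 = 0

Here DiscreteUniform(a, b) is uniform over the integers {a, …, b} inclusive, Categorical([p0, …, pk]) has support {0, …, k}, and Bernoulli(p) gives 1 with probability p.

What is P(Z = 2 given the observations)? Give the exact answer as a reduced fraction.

P(Z = 2 | obs) = 12/31

Enumerate traces; 36 have nonzero weight after conditioning:
  (V=0, X=0, W=0, U=0, Z=0, Y=3) weight 1/486
  (V=0, X=0, W=0, U=1, Z=0, Y=3) weight 1/486
  (V=0, X=0, W=0, U=2, Z=0, Y=3) weight 1/486
  (V=0, X=0, W=1, U=0, Z=0, Y=3) weight 1/486
  (V=0, X=0, W=1, U=1, Z=0, Y=3) weight 1/486
  (V=0, X=0, W=1, U=2, Z=0, Y=3) weight 1/486
  (V=0, X=1, W=0, U=0, Z=2, Y=1) weight 1/486
  (V=0, X=1, W=0, U=1, Z=2, Y=1) weight 1/486
  (V=0, X=2, W=0, U=0, Z=1, Y=2) weight 1/972
  … 27 more
Group by Z:
  weight(Z=0) = 7/243
  weight(Z=1) = 5/486
  weight(Z=2) = 2/81
Total weight = 7/243 + 5/486 + 2/81 = 31/486
P(Z=0 | obs) = 7/243 / 31/486 = 14/31
P(Z=1 | obs) = 5/486 / 31/486 = 5/31
P(Z=2 | obs) = 2/81 / 31/486 = 12/31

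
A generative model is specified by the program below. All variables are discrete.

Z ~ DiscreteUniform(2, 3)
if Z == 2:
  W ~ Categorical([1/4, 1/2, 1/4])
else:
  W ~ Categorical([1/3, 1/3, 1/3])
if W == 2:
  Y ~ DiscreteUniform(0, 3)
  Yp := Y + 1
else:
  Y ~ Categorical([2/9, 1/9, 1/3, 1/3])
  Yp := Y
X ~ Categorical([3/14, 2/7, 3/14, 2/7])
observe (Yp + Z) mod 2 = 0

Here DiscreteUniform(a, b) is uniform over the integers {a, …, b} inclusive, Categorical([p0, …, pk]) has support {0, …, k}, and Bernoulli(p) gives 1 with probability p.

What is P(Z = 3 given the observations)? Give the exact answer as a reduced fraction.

P(Z = 3 | obs) = 100/217

Enumerate traces; 48 have nonzero weight after conditioning:
  (Z=2, W=0, Y=0, X=0) weight 1/168
  (Z=2, W=0, Y=0, X=1) weight 1/126
  (Z=2, W=0, Y=0, X=2) weight 1/168
  (Z=2, W=0, Y=0, X=3) weight 1/126
  (Z=2, W=0, Y=2, X=0) weight 1/112
  (Z=2, W=0, Y=2, X=1) weight 1/84
  (Z=2, W=0, Y=2, X=2) weight 1/112
  (Z=2, W=0, Y=2, X=3) weight 1/84
  (Z=3, W=0, Y=1, X=0) weight 1/252
  … 39 more
Group by Z:
  weight(Z=2) = 13/48
  weight(Z=3) = 25/108
Total weight = 13/48 + 25/108 = 217/432
P(Z=2 | obs) = 13/48 / 217/432 = 117/217
P(Z=3 | obs) = 25/108 / 217/432 = 100/217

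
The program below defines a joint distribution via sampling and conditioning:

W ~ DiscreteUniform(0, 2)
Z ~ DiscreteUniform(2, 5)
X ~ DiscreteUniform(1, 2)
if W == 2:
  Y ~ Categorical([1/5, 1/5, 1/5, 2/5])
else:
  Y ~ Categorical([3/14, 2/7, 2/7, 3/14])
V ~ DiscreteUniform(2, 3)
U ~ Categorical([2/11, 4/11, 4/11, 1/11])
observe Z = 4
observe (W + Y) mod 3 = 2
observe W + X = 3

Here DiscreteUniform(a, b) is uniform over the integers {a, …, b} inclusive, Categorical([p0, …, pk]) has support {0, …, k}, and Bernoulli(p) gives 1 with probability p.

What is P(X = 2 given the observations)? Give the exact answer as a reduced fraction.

P(X = 2 | obs) = 10/31

Enumerate traces; 24 have nonzero weight after conditioning:
  (W=1, Z=4, X=2, Y=1, V=2, U=0) weight 1/924
  (W=1, Z=4, X=2, Y=1, V=2, U=1) weight 1/462
  (W=1, Z=4, X=2, Y=1, V=2, U=2) weight 1/462
  (W=1, Z=4, X=2, Y=1, V=2, U=3) weight 1/1848
  (W=1, Z=4, X=2, Y=1, V=3, U=0) weight 1/924
  (W=1, Z=4, X=2, Y=1, V=3, U=1) weight 1/462
  (W=1, Z=4, X=2, Y=1, V=3, U=2) weight 1/462
  (W=1, Z=4, X=2, Y=1, V=3, U=3) weight 1/1848
  (W=2, Z=4, X=1, Y=0, V=2, U=0) weight 1/1320
  … 15 more
Group by X:
  weight(X=1) = 1/40
  weight(X=2) = 1/84
Total weight = 1/40 + 1/84 = 31/840
P(X=1 | obs) = 1/40 / 31/840 = 21/31
P(X=2 | obs) = 1/84 / 31/840 = 10/31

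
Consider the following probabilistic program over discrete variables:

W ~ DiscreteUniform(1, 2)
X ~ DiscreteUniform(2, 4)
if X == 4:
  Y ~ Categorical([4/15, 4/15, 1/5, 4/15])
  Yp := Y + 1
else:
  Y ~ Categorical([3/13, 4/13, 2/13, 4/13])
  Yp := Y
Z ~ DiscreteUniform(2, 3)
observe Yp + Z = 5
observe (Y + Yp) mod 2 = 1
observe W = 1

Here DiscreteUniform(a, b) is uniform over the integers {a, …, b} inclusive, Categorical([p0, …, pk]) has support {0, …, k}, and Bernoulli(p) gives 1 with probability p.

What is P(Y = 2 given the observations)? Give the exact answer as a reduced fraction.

P(Y = 2 | obs) = 3/7

Enumerate traces; 2 have nonzero weight after conditioning:
  (W=1, X=4, Y=1, Z=3) weight 1/45
  (W=1, X=4, Y=2, Z=2) weight 1/60
Group by Y:
  weight(Y=1) = 1/45
  weight(Y=2) = 1/60
Total weight = 1/45 + 1/60 = 7/180
P(Y=1 | obs) = 1/45 / 7/180 = 4/7
P(Y=2 | obs) = 1/60 / 7/180 = 3/7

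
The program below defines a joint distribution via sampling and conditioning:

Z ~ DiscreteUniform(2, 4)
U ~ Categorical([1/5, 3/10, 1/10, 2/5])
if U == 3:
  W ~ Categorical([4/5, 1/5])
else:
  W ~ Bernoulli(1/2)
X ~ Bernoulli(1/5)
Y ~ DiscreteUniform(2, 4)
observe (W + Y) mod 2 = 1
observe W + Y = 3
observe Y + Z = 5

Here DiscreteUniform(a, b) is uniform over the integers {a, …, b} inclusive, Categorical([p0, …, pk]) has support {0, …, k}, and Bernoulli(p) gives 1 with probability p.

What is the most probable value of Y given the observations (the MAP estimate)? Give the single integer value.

argmax_v P(Y = v | obs) = 3

Enumerate traces; 16 have nonzero weight after conditioning:
  (Z=2, U=0, W=0, X=0, Y=3) weight 2/225
  (Z=2, U=0, W=0, X=1, Y=3) weight 1/450
  (Z=2, U=1, W=0, X=0, Y=3) weight 1/75
  (Z=2, U=1, W=0, X=1, Y=3) weight 1/300
  (Z=2, U=2, W=0, X=0, Y=3) weight 1/225
  (Z=2, U=2, W=0, X=1, Y=3) weight 1/900
  (Z=2, U=3, W=0, X=0, Y=3) weight 32/1125
  (Z=2, U=3, W=0, X=1, Y=3) weight 8/1125
  (Z=3, U=0, W=1, X=0, Y=2) weight 2/225
  … 7 more
Group by Y:
  weight(Y=2) = 19/450
  weight(Y=3) = 31/450
Total weight = 19/450 + 31/450 = 1/9
P(Y=2 | obs) = 19/450 / 1/9 = 19/50
P(Y=3 | obs) = 31/450 / 1/9 = 31/50
argmax = 3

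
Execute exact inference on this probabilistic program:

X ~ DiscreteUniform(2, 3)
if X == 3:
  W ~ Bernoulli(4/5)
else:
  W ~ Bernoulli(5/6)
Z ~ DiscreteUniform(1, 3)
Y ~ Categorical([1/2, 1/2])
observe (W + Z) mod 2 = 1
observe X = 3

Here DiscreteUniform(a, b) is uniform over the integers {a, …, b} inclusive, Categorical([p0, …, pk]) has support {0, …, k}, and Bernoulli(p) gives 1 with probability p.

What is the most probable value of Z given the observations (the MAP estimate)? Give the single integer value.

argmax_v P(Z = v | obs) = 2

Enumerate traces; 6 have nonzero weight after conditioning:
  (X=3, W=0, Z=1, Y=0) weight 1/60
  (X=3, W=0, Z=1, Y=1) weight 1/60
  (X=3, W=0, Z=3, Y=0) weight 1/60
  (X=3, W=0, Z=3, Y=1) weight 1/60
  (X=3, W=1, Z=2, Y=0) weight 1/15
  (X=3, W=1, Z=2, Y=1) weight 1/15
Group by Z:
  weight(Z=1) = 1/30
  weight(Z=2) = 2/15
  weight(Z=3) = 1/30
Total weight = 1/30 + 2/15 + 1/30 = 1/5
P(Z=1 | obs) = 1/30 / 1/5 = 1/6
P(Z=2 | obs) = 2/15 / 1/5 = 2/3
P(Z=3 | obs) = 1/30 / 1/5 = 1/6
argmax = 2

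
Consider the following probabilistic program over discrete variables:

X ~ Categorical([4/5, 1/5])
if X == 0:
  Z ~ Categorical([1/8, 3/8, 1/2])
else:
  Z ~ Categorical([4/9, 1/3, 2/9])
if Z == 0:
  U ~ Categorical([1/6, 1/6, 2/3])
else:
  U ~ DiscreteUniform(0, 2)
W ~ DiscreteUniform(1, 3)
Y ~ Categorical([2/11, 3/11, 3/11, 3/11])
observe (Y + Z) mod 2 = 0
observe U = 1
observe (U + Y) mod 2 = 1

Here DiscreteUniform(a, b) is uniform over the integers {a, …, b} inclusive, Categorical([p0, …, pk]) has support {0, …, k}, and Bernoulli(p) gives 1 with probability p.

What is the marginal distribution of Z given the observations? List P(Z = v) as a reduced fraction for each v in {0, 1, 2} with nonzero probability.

Enumerate traces; 24 have nonzero weight after conditioning:
  (X=0, Z=0, U=1, W=1, Y=0) weight 1/990
  (X=0, Z=0, U=1, W=1, Y=2) weight 1/660
  (X=0, Z=0, U=1, W=2, Y=0) weight 1/990
  (X=0, Z=0, U=1, W=2, Y=2) weight 1/660
  (X=0, Z=0, U=1, W=3, Y=0) weight 1/990
  (X=0, Z=0, U=1, W=3, Y=2) weight 1/660
  (X=0, Z=2, U=1, W=1, Y=0) weight 4/495
  (X=0, Z=2, U=1, W=1, Y=2) weight 2/165
  … 16 more
Group by Z:
  weight(Z=0) = 17/1188
  weight(Z=2) = 20/297
Total weight = 17/1188 + 20/297 = 97/1188
P(Z=0 | obs) = 17/1188 / 97/1188 = 17/97
P(Z=2 | obs) = 20/297 / 97/1188 = 80/97

P(Z=0) = 17/97, P(Z=2) = 80/97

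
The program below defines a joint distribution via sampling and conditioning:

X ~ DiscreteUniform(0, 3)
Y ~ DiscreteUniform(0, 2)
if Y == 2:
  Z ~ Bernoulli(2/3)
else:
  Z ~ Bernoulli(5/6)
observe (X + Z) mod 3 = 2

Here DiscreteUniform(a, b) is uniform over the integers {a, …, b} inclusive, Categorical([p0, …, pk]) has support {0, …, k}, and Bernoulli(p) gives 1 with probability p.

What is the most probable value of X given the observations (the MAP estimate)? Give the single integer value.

Enumerate traces; 6 have nonzero weight after conditioning:
  (X=1, Y=0, Z=1) weight 5/72
  (X=1, Y=1, Z=1) weight 5/72
  (X=1, Y=2, Z=1) weight 1/18
  (X=2, Y=0, Z=0) weight 1/72
  (X=2, Y=1, Z=0) weight 1/72
  (X=2, Y=2, Z=0) weight 1/36
Group by X:
  weight(X=1) = 7/36
  weight(X=2) = 1/18
Total weight = 7/36 + 1/18 = 1/4
P(X=1 | obs) = 7/36 / 1/4 = 7/9
P(X=2 | obs) = 1/18 / 1/4 = 2/9
argmax = 1

argmax_v P(X = v | obs) = 1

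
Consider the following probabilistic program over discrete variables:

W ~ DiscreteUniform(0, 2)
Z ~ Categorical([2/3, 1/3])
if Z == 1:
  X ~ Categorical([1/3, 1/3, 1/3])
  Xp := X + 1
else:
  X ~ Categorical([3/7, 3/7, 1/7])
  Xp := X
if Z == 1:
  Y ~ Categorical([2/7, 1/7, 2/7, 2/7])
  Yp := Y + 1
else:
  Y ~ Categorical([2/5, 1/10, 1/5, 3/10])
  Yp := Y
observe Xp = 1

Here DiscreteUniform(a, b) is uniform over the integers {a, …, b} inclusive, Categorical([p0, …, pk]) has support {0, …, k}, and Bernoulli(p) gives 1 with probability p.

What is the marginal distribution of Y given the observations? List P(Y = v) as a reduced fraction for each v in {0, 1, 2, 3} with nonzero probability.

P(Y=0) = 46/125, P(Y=1) = 14/125, P(Y=2) = 28/125, P(Y=3) = 37/125

Enumerate traces; 24 have nonzero weight after conditioning:
  (W=0, Z=0, X=1, Y=0) weight 4/105
  (W=0, Z=0, X=1, Y=1) weight 1/105
  (W=0, Z=0, X=1, Y=2) weight 2/105
  (W=0, Z=0, X=1, Y=3) weight 1/35
  (W=0, Z=1, X=0, Y=0) weight 2/189
  (W=0, Z=1, X=0, Y=1) weight 1/189
  (W=0, Z=1, X=0, Y=2) weight 2/189
  (W=0, Z=1, X=0, Y=3) weight 2/189
  … 16 more
Group by Y:
  weight(Y=0) = 46/315
  weight(Y=1) = 2/45
  weight(Y=2) = 4/45
  weight(Y=3) = 37/315
Total weight = 46/315 + 2/45 + 4/45 + 37/315 = 25/63
P(Y=0 | obs) = 46/315 / 25/63 = 46/125
P(Y=1 | obs) = 2/45 / 25/63 = 14/125
P(Y=2 | obs) = 4/45 / 25/63 = 28/125
P(Y=3 | obs) = 37/315 / 25/63 = 37/125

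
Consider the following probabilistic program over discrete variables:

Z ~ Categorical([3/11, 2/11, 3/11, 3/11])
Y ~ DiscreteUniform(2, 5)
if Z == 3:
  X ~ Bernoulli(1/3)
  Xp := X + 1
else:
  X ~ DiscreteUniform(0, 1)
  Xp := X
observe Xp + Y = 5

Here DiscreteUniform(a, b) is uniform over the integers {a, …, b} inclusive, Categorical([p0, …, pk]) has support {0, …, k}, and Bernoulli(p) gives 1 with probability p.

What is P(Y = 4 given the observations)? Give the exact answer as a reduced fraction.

Enumerate traces; 8 have nonzero weight after conditioning:
  (Z=0, Y=4, X=1) weight 3/88
  (Z=0, Y=5, X=0) weight 3/88
  (Z=1, Y=4, X=1) weight 1/44
  (Z=1, Y=5, X=0) weight 1/44
  (Z=2, Y=4, X=1) weight 3/88
  (Z=2, Y=5, X=0) weight 3/88
  (Z=3, Y=3, X=1) weight 1/44
  (Z=3, Y=4, X=0) weight 1/22
Group by Y:
  weight(Y=3) = 1/44
  weight(Y=4) = 3/22
  weight(Y=5) = 1/11
Total weight = 1/44 + 3/22 + 1/11 = 1/4
P(Y=3 | obs) = 1/44 / 1/4 = 1/11
P(Y=4 | obs) = 3/22 / 1/4 = 6/11
P(Y=5 | obs) = 1/11 / 1/4 = 4/11

P(Y = 4 | obs) = 6/11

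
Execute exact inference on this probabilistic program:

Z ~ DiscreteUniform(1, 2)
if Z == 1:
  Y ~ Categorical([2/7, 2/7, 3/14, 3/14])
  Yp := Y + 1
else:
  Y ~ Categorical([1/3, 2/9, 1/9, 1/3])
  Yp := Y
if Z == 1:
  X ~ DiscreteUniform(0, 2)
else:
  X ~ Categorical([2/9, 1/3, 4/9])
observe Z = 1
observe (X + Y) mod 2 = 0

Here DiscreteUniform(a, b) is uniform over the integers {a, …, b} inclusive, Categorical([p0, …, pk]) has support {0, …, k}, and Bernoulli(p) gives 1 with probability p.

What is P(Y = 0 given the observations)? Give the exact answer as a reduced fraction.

Enumerate traces; 6 have nonzero weight after conditioning:
  (Z=1, Y=0, X=0) weight 1/21
  (Z=1, Y=0, X=2) weight 1/21
  (Z=1, Y=1, X=1) weight 1/21
  (Z=1, Y=2, X=0) weight 1/28
  (Z=1, Y=2, X=2) weight 1/28
  (Z=1, Y=3, X=1) weight 1/28
Group by Y:
  weight(Y=0) = 2/21
  weight(Y=1) = 1/21
  weight(Y=2) = 1/14
  weight(Y=3) = 1/28
Total weight = 2/21 + 1/21 + 1/14 + 1/28 = 1/4
P(Y=0 | obs) = 2/21 / 1/4 = 8/21
P(Y=1 | obs) = 1/21 / 1/4 = 4/21
P(Y=2 | obs) = 1/14 / 1/4 = 2/7
P(Y=3 | obs) = 1/28 / 1/4 = 1/7

P(Y = 0 | obs) = 8/21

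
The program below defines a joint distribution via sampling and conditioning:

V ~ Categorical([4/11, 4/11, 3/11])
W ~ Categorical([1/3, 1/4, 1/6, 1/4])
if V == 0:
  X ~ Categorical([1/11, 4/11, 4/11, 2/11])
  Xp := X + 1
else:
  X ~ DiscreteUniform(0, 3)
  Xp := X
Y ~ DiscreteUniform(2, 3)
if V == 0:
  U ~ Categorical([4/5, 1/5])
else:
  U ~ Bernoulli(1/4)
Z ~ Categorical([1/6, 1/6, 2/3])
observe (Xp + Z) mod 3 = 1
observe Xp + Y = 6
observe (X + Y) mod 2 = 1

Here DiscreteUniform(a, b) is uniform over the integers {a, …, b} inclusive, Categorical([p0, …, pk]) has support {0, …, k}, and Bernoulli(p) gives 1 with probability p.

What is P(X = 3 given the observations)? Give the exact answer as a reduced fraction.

P(X = 3 | obs) = 1/3

Enumerate traces; 16 have nonzero weight after conditioning:
  (V=0, W=0, X=2, Y=3, U=0, Z=1) weight 16/5445
  (V=0, W=0, X=2, Y=3, U=1, Z=1) weight 4/5445
  (V=0, W=0, X=3, Y=2, U=0, Z=0) weight 8/5445
  (V=0, W=0, X=3, Y=2, U=1, Z=0) weight 2/5445
  (V=0, W=1, X=2, Y=3, U=0, Z=1) weight 4/1815
  (V=0, W=1, X=2, Y=3, U=1, Z=1) weight 1/1815
  (V=0, W=1, X=3, Y=2, U=0, Z=0) weight 2/1815
  (V=0, W=1, X=3, Y=2, U=1, Z=0) weight 1/3630
  … 8 more
Group by X:
  weight(X=2) = 4/363
  weight(X=3) = 2/363
Total weight = 4/363 + 2/363 = 2/121
P(X=2 | obs) = 4/363 / 2/121 = 2/3
P(X=3 | obs) = 2/363 / 2/121 = 1/3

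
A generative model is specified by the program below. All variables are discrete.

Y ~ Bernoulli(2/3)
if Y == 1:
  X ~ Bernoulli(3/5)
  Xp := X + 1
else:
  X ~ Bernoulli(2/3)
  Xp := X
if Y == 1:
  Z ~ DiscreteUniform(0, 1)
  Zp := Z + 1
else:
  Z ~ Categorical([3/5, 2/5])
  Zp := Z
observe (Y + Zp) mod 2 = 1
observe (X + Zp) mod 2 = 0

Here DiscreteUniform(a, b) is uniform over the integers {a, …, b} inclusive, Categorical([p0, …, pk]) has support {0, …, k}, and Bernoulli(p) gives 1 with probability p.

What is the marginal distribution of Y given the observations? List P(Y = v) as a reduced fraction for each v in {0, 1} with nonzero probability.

Enumerate traces; 2 have nonzero weight after conditioning:
  (Y=0, X=1, Z=1) weight 4/45
  (Y=1, X=0, Z=1) weight 2/15
Group by Y:
  weight(Y=0) = 4/45
  weight(Y=1) = 2/15
Total weight = 4/45 + 2/15 = 2/9
P(Y=0 | obs) = 4/45 / 2/9 = 2/5
P(Y=1 | obs) = 2/15 / 2/9 = 3/5

P(Y=0) = 2/5, P(Y=1) = 3/5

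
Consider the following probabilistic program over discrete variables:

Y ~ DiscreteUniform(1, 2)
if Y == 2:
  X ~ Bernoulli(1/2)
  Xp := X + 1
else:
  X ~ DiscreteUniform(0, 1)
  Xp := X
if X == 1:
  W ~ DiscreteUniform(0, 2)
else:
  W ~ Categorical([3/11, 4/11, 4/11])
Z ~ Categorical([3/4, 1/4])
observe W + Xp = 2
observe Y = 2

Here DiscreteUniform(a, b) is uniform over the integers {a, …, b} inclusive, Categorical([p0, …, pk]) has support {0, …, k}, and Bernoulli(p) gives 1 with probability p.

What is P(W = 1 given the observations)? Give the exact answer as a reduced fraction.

Enumerate traces; 4 have nonzero weight after conditioning:
  (Y=2, X=0, W=1, Z=0) weight 3/44
  (Y=2, X=0, W=1, Z=1) weight 1/44
  (Y=2, X=1, W=0, Z=0) weight 1/16
  (Y=2, X=1, W=0, Z=1) weight 1/48
Group by W:
  weight(W=0) = 1/12
  weight(W=1) = 1/11
Total weight = 1/12 + 1/11 = 23/132
P(W=0 | obs) = 1/12 / 23/132 = 11/23
P(W=1 | obs) = 1/11 / 23/132 = 12/23

P(W = 1 | obs) = 12/23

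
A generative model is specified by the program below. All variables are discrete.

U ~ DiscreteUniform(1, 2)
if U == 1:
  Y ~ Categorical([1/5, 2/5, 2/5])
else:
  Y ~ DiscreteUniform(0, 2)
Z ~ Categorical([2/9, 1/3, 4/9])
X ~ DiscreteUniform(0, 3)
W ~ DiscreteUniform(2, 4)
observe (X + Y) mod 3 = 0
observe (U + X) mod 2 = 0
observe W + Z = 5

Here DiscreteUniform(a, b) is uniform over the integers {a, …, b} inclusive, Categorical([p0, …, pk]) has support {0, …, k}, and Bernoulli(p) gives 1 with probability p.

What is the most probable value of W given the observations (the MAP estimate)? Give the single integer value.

argmax_v P(W = v | obs) = 3

Enumerate traces; 8 have nonzero weight after conditioning:
  (U=1, Y=0, Z=1, X=3, W=4) weight 1/360
  (U=1, Y=0, Z=2, X=3, W=3) weight 1/270
  (U=1, Y=2, Z=1, X=1, W=4) weight 1/180
  (U=1, Y=2, Z=2, X=1, W=3) weight 1/135
  (U=2, Y=0, Z=1, X=0, W=4) weight 1/216
  (U=2, Y=0, Z=2, X=0, W=3) weight 1/162
  (U=2, Y=1, Z=1, X=2, W=4) weight 1/216
  (U=2, Y=1, Z=2, X=2, W=3) weight 1/162
Group by W:
  weight(W=3) = 19/810
  weight(W=4) = 19/1080
Total weight = 19/810 + 19/1080 = 133/3240
P(W=3 | obs) = 19/810 / 133/3240 = 4/7
P(W=4 | obs) = 19/1080 / 133/3240 = 3/7
argmax = 3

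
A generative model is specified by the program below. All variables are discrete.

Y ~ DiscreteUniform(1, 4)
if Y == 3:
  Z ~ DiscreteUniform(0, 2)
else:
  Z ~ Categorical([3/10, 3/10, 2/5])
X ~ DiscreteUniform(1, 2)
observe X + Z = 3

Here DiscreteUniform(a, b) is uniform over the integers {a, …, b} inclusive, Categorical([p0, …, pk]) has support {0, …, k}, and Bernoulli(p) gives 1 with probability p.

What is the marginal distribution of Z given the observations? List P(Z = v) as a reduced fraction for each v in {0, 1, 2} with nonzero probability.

P(Z=1) = 37/83, P(Z=2) = 46/83

Enumerate traces; 8 have nonzero weight after conditioning:
  (Y=1, Z=1, X=2) weight 3/80
  (Y=1, Z=2, X=1) weight 1/20
  (Y=2, Z=1, X=2) weight 3/80
  (Y=2, Z=2, X=1) weight 1/20
  (Y=3, Z=1, X=2) weight 1/24
  (Y=3, Z=2, X=1) weight 1/24
  (Y=4, Z=1, X=2) weight 3/80
  (Y=4, Z=2, X=1) weight 1/20
Group by Z:
  weight(Z=1) = 37/240
  weight(Z=2) = 23/120
Total weight = 37/240 + 23/120 = 83/240
P(Z=1 | obs) = 37/240 / 83/240 = 37/83
P(Z=2 | obs) = 23/120 / 83/240 = 46/83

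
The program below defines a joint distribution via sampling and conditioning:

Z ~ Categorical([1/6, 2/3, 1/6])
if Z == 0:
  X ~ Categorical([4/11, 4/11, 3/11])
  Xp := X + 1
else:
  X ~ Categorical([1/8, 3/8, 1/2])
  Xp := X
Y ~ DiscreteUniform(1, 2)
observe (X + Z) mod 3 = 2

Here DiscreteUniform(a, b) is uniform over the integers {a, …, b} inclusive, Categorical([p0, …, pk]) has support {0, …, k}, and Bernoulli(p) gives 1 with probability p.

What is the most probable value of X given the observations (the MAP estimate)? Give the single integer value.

argmax_v P(X = v | obs) = 1

Enumerate traces; 6 have nonzero weight after conditioning:
  (Z=0, X=2, Y=1) weight 1/44
  (Z=0, X=2, Y=2) weight 1/44
  (Z=1, X=1, Y=1) weight 1/8
  (Z=1, X=1, Y=2) weight 1/8
  (Z=2, X=0, Y=1) weight 1/96
  (Z=2, X=0, Y=2) weight 1/96
Group by X:
  weight(X=0) = 1/48
  weight(X=1) = 1/4
  weight(X=2) = 1/22
Total weight = 1/48 + 1/4 + 1/22 = 167/528
P(X=0 | obs) = 1/48 / 167/528 = 11/167
P(X=1 | obs) = 1/4 / 167/528 = 132/167
P(X=2 | obs) = 1/22 / 167/528 = 24/167
argmax = 1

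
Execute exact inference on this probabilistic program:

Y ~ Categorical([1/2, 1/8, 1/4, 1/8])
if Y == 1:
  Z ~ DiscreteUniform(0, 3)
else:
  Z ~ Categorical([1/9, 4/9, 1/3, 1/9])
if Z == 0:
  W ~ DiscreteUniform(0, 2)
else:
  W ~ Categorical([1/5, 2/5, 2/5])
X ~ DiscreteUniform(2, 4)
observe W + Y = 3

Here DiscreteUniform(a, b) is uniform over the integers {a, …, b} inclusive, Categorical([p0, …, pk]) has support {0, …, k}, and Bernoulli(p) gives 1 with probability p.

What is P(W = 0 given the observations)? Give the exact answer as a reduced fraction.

Enumerate traces; 36 have nonzero weight after conditioning:
  (Y=1, Z=0, W=2, X=2) weight 1/288
  (Y=1, Z=0, W=2, X=3) weight 1/288
  (Y=1, Z=0, W=2, X=4) weight 1/288
  (Y=1, Z=1, W=2, X=2) weight 1/240
  (Y=1, Z=1, W=2, X=3) weight 1/240
  (Y=1, Z=1, W=2, X=4) weight 1/240
  (Y=1, Z=2, W=2, X=2) weight 1/240
  (Y=1, Z=2, W=2, X=3) weight 1/240
  (Y=2, Z=0, W=1, X=2) weight 1/324
  (Y=3, Z=0, W=0, X=2) weight 1/648
  … 26 more
Group by W:
  weight(W=0) = 29/1080
  weight(W=1) = 53/540
  weight(W=2) = 23/480
Total weight = 29/1080 + 53/540 + 23/480 = 83/480
P(W=0 | obs) = 29/1080 / 83/480 = 116/747
P(W=1 | obs) = 53/540 / 83/480 = 424/747
P(W=2 | obs) = 23/480 / 83/480 = 23/83

P(W = 0 | obs) = 116/747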